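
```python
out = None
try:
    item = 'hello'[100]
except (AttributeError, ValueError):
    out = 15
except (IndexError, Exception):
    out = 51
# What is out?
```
51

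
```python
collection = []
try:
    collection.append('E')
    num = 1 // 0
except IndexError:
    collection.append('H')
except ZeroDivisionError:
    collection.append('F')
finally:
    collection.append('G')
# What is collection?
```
['E', 'F', 'G']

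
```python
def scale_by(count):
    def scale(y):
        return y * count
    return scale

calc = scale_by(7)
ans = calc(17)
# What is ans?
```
119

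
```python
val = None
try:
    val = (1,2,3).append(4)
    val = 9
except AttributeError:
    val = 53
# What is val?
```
53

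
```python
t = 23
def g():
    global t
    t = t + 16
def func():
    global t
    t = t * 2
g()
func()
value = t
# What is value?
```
78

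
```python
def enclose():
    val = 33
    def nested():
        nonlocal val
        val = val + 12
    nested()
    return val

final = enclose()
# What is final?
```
45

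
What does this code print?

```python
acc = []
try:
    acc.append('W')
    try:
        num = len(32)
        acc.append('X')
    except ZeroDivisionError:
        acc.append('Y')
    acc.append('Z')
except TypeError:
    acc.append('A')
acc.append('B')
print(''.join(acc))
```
WAB

Inner handler doesn't match, propagates to outer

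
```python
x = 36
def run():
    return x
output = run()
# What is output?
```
36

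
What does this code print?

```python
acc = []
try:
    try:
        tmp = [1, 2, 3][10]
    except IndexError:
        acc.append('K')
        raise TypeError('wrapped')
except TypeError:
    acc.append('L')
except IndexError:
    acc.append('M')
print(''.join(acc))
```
KL

New TypeError raised, caught by outer TypeError handler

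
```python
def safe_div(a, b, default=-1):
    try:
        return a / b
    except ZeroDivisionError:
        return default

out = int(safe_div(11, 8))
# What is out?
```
1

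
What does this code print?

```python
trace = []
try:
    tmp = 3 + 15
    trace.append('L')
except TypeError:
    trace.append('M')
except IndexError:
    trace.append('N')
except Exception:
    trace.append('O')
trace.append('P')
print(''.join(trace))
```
LP

No exception, try block completes normally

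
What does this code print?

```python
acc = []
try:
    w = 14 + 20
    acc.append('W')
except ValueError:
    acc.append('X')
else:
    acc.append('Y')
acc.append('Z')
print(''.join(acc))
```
WYZ

else block runs when no exception occurs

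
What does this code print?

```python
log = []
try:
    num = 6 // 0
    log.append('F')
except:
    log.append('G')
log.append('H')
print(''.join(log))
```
GH

Exception raised in try, caught by bare except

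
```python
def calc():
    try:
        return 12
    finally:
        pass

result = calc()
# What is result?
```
12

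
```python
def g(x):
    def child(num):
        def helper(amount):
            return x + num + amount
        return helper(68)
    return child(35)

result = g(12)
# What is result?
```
115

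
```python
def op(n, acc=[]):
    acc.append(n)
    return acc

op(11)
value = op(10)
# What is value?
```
[11, 10]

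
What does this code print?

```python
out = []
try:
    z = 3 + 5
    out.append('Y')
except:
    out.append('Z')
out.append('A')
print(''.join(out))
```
YA

No exception, try block completes normally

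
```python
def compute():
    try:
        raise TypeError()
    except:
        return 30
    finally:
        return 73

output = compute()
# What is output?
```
73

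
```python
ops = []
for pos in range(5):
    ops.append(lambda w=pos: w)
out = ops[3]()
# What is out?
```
3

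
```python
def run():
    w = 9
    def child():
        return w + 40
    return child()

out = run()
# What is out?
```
49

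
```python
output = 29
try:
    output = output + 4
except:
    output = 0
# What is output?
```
33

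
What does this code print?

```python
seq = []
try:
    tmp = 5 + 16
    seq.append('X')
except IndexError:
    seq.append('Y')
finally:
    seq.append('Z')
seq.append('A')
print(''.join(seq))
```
XZA

finally runs after normal execution too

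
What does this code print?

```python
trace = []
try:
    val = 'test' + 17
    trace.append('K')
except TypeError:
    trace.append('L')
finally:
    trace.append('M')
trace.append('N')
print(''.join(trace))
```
LMN

finally always runs, even after exception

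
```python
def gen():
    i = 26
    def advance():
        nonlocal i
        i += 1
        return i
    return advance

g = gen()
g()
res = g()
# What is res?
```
28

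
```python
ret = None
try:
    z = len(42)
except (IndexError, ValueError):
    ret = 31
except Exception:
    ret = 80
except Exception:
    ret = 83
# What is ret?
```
80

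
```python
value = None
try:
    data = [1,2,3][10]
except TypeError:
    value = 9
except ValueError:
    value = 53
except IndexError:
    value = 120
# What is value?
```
120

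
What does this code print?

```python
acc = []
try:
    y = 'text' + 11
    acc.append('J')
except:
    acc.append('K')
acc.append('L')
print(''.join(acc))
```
KL

Exception raised in try, caught by bare except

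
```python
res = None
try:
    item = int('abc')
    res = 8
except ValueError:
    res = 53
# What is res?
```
53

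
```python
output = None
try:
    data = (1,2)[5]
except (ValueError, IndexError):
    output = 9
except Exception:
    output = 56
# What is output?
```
9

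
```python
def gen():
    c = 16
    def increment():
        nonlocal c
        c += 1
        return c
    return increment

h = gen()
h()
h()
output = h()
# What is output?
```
19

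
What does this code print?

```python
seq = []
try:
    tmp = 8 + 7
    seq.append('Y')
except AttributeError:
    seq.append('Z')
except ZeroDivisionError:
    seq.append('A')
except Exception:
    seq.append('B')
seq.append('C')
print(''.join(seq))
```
YC

No exception, try block completes normally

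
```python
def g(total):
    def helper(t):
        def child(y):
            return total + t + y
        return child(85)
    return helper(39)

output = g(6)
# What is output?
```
130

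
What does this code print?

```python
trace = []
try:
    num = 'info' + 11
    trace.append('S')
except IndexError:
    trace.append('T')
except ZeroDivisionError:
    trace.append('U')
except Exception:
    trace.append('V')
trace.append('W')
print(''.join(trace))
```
VW

TypeError not specifically caught, falls to Exception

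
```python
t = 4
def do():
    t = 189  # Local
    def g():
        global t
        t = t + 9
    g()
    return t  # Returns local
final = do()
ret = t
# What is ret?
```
13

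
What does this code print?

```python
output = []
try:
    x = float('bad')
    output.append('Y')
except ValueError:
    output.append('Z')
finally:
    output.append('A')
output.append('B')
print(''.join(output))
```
ZAB

finally always runs, even after exception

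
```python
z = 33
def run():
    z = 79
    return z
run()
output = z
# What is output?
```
33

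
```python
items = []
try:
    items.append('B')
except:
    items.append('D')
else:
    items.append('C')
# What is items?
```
['B', 'C']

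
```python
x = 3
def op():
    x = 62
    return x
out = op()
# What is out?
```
62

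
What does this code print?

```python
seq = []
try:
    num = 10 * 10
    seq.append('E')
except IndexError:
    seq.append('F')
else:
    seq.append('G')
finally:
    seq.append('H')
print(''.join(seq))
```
EGH

else runs before finally when no exception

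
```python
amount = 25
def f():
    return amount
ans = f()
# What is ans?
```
25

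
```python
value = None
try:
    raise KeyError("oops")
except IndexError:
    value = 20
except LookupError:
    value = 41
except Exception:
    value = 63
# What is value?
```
41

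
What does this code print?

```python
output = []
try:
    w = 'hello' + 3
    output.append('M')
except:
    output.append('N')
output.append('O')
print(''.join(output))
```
NO

Exception raised in try, caught by bare except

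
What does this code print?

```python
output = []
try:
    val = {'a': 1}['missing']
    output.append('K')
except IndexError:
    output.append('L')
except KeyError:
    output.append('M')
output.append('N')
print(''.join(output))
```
MN

KeyError is caught by its specific handler, not IndexError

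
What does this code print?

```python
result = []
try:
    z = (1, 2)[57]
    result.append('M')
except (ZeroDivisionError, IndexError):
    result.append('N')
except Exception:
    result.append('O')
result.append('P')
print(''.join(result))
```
NP

IndexError matches tuple containing it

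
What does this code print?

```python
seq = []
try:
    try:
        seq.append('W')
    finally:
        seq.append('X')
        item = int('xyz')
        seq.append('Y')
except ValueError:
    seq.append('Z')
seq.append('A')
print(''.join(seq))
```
WXZA

Exception in inner finally caught by outer except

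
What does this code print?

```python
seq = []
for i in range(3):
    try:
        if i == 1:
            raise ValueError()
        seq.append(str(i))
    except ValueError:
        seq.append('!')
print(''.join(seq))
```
0!2

Exception on i=1 caught, loop continues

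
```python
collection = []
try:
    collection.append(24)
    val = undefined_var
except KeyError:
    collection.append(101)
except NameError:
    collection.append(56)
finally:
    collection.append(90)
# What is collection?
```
[24, 56, 90]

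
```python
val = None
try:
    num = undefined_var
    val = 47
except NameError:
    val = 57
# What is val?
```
57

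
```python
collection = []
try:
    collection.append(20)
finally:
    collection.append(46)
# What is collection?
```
[20, 46]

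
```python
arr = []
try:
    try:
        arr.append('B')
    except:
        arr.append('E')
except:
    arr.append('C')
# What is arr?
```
['B']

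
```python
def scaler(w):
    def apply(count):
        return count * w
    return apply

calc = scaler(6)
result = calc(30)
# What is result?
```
180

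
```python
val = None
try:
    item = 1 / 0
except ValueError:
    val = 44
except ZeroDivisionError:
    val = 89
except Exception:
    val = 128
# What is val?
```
89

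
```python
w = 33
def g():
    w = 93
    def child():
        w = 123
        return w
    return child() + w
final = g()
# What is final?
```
216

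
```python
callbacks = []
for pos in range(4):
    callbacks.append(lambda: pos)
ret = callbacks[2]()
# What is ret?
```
3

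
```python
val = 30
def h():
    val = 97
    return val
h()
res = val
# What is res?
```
30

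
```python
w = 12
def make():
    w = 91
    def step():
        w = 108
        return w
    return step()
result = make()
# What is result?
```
108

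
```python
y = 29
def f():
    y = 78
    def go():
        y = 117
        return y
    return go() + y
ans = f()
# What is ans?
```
195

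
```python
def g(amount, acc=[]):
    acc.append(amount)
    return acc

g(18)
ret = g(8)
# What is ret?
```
[18, 8]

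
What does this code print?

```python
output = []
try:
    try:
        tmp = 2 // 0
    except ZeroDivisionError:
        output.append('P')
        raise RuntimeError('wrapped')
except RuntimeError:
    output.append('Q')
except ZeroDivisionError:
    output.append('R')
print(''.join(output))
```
PQ

New RuntimeError raised, caught by outer RuntimeError handler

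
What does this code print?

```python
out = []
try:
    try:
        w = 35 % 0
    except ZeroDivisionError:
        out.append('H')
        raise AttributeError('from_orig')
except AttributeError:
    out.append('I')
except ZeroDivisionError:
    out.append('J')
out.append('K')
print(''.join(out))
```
HIK

AttributeError raised and caught, original ZeroDivisionError not re-raised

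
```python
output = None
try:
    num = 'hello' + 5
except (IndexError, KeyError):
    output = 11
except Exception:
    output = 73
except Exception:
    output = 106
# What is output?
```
73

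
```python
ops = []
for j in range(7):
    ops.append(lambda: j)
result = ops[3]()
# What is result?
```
6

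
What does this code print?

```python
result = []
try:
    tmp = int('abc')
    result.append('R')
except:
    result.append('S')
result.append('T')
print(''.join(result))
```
ST

Exception raised in try, caught by bare except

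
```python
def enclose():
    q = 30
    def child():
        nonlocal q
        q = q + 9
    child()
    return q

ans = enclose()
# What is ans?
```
39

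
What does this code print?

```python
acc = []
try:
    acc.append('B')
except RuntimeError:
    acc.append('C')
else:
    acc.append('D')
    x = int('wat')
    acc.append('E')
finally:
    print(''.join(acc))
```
BD

Try succeeds, else appends 'D', ValueError in else is uncaught, finally prints before exception propagates ('E' never appended)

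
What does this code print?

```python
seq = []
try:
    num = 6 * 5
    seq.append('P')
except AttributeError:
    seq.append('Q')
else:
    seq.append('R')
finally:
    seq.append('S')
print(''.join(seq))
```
PRS

else runs before finally when no exception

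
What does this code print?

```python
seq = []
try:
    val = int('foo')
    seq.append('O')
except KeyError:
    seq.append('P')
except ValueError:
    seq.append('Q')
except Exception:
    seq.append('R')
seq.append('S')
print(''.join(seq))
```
QS

ValueError matches before generic Exception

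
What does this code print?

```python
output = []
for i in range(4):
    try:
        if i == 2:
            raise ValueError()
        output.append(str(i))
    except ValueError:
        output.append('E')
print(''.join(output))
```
01E3

Exception on i=2 caught, loop continues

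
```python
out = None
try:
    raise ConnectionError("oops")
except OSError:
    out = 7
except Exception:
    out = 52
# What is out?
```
7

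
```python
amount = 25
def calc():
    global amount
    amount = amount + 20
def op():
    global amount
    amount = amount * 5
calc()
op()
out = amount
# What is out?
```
225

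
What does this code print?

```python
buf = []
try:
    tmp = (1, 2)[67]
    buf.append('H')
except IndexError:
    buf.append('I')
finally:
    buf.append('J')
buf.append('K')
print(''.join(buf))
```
IJK

finally always runs, even after exception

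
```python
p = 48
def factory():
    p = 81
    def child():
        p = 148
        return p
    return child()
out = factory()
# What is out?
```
148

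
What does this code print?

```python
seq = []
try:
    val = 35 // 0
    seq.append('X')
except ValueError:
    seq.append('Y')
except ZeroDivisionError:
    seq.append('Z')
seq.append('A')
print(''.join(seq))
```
ZA

ZeroDivisionError is caught by its specific handler, not ValueError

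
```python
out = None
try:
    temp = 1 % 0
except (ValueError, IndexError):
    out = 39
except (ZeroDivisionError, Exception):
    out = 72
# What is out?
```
72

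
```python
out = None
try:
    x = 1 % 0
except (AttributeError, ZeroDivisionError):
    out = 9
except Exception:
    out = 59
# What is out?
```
9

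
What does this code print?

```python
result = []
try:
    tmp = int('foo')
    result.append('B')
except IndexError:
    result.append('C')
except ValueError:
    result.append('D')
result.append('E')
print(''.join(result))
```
DE

ValueError is caught by its specific handler, not IndexError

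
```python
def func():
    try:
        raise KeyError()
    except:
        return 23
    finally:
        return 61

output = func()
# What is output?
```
61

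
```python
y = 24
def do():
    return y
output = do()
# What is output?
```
24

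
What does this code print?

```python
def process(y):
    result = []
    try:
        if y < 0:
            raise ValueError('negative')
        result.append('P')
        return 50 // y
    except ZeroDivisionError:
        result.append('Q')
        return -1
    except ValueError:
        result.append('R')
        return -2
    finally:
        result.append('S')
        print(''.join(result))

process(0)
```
PQS

y=0 causes ZeroDivisionError, caught, finally prints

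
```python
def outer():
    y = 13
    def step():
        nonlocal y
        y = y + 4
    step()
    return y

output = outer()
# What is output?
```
17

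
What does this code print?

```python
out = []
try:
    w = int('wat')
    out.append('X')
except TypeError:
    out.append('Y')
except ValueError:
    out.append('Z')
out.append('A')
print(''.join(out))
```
ZA

ValueError is caught by its specific handler, not TypeError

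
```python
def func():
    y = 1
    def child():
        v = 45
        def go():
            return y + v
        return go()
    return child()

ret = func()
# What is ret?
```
46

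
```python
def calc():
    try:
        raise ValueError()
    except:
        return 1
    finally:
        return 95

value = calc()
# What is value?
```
95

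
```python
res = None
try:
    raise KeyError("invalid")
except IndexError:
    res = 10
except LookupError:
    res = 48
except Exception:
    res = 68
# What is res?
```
48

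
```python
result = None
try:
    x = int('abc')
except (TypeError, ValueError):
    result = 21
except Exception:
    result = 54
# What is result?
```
21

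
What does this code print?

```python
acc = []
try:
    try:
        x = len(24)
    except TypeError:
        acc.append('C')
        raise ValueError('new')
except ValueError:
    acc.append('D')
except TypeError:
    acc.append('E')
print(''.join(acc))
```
CD

New ValueError raised, caught by outer ValueError handler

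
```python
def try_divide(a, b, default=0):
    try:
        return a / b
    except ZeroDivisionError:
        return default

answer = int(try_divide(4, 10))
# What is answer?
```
0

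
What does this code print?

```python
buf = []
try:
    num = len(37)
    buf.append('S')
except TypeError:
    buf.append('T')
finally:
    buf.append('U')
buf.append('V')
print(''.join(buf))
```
TUV

finally always runs, even after exception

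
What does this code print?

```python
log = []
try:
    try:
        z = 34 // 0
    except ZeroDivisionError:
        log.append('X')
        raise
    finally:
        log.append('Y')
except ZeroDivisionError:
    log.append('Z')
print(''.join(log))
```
XYZ

finally runs before re-raised exception propagates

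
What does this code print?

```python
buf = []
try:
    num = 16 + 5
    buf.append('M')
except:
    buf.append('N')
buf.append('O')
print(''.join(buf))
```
MO

No exception, try block completes normally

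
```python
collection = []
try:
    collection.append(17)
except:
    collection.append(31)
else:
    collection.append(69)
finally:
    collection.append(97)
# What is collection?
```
[17, 69, 97]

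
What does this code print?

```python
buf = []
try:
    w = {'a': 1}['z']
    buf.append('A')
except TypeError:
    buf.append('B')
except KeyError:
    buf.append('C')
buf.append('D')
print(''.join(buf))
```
CD

KeyError is caught by its specific handler, not TypeError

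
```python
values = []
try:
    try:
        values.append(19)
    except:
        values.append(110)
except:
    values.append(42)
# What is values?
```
[19]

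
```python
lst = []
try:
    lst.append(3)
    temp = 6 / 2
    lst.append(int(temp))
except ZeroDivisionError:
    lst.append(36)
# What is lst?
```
[3, 3]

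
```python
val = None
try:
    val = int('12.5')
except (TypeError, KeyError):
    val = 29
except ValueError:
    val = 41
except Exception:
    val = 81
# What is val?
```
41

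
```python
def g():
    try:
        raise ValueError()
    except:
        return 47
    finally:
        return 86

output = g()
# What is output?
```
86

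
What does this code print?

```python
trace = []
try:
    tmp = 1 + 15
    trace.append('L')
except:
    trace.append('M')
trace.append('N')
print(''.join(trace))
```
LN

No exception, try block completes normally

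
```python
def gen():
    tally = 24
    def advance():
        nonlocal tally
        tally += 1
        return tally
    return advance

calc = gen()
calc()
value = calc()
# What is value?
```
26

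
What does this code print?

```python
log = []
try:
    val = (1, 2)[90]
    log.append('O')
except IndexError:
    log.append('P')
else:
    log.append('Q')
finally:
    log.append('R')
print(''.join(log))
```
PR

Exception: except runs, else skipped, finally runs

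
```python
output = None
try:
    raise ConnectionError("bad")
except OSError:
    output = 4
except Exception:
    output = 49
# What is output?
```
4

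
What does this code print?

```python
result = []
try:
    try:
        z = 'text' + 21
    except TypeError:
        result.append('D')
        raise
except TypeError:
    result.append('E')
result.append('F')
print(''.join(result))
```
DEF

raise without argument re-raises current exception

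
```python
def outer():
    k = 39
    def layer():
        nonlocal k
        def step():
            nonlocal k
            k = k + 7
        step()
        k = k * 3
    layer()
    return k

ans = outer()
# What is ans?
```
138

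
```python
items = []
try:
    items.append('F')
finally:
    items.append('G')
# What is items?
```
['F', 'G']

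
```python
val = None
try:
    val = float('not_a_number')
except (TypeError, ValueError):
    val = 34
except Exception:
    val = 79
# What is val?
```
34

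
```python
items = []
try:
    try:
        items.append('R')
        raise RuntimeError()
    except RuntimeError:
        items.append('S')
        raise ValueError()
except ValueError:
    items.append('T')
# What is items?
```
['R', 'S', 'T']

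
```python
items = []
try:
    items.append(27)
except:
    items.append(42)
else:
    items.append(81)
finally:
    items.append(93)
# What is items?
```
[27, 81, 93]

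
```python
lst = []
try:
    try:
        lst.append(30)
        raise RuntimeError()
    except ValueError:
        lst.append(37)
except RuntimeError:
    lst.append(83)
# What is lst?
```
[30, 83]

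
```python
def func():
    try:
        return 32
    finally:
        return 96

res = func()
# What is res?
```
96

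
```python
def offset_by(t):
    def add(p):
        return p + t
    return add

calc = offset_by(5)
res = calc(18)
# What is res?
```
23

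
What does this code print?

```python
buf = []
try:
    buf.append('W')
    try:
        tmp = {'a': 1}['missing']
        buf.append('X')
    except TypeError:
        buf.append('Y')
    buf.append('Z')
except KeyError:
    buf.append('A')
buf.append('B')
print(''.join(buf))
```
WAB

Inner handler doesn't match, propagates to outer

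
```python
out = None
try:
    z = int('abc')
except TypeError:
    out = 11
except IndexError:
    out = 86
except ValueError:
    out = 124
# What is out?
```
124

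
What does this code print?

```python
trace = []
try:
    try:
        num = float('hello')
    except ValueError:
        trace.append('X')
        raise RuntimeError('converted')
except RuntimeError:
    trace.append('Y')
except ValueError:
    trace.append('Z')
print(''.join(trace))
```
XY

New RuntimeError raised, caught by outer RuntimeError handler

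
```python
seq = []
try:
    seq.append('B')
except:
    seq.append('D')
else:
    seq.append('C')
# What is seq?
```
['B', 'C']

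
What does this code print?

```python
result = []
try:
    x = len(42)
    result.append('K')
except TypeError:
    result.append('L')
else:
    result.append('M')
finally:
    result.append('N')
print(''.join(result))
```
LN

Exception: except runs, else skipped, finally runs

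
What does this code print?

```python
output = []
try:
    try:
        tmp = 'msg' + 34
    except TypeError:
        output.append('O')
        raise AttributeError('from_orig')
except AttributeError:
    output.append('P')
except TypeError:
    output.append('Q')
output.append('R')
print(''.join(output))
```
OPR

AttributeError raised and caught, original TypeError not re-raised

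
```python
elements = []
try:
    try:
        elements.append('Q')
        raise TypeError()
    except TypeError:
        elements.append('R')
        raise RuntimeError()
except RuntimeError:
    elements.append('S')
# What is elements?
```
['Q', 'R', 'S']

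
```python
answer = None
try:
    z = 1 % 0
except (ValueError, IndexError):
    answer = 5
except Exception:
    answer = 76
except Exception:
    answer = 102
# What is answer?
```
76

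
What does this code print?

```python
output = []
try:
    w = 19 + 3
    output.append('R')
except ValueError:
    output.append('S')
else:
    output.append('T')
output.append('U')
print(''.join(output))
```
RTU

else block runs when no exception occurs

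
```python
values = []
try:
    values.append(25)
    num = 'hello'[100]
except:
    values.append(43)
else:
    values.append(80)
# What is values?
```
[25, 43]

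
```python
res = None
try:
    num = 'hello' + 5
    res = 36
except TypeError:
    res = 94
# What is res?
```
94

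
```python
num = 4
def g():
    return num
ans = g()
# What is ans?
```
4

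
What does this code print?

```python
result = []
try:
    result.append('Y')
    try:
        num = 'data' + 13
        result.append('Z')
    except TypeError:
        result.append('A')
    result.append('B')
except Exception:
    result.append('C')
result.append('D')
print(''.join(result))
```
YABD

Inner exception caught by inner handler, outer continues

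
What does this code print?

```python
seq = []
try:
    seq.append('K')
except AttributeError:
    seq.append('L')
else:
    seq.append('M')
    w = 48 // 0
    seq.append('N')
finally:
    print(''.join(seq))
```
KM

Try succeeds, else appends 'M', ZeroDivisionError in else is uncaught, finally prints before exception propagates ('N' never appended)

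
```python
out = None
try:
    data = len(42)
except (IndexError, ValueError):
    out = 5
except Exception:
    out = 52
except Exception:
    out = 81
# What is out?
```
52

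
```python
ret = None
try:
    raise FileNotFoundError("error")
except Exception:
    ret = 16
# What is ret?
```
16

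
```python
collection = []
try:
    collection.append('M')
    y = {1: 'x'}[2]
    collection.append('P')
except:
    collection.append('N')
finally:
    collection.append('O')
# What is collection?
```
['M', 'N', 'O']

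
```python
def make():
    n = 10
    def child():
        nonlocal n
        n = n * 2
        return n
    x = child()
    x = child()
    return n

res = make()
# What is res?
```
40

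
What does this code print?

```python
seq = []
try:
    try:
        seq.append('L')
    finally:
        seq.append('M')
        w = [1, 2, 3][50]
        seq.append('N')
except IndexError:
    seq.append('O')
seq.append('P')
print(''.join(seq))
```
LMOP

Exception in inner finally caught by outer except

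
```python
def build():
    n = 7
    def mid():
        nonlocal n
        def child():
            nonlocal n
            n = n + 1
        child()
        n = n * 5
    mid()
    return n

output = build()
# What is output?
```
40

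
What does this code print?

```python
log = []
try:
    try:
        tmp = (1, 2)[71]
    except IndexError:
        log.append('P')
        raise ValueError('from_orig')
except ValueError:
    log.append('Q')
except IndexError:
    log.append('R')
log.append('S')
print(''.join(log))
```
PQS

ValueError raised and caught, original IndexError not re-raised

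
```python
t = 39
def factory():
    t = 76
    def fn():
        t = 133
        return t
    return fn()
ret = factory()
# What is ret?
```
133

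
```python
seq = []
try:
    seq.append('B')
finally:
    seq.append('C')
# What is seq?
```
['B', 'C']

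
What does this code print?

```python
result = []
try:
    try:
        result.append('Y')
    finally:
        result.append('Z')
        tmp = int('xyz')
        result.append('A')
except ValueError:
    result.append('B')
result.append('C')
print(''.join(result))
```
YZBC

Exception in inner finally caught by outer except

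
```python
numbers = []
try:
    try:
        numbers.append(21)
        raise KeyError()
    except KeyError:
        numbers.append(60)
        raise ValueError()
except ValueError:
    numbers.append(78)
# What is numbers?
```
[21, 60, 78]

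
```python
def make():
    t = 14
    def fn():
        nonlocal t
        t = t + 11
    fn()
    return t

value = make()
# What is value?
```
25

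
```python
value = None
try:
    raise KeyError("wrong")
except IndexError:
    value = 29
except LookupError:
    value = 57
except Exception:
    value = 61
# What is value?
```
57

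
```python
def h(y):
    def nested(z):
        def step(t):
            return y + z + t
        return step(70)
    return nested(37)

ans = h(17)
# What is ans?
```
124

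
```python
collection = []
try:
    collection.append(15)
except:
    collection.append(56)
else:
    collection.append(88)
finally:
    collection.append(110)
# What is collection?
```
[15, 88, 110]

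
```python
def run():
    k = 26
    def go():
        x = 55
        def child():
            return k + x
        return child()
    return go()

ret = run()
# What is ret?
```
81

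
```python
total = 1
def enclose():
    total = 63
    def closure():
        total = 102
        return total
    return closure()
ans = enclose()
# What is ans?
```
102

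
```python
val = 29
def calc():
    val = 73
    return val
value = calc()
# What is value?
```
73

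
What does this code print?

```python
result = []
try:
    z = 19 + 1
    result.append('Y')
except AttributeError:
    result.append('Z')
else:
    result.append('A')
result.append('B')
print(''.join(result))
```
YAB

else block runs when no exception occurs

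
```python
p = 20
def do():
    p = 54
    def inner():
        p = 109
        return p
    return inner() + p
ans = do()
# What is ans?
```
163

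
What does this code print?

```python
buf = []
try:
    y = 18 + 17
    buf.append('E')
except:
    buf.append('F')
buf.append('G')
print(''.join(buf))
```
EG

No exception, try block completes normally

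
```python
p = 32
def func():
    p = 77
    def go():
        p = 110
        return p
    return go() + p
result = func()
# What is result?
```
187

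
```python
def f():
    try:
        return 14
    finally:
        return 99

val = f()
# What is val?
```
99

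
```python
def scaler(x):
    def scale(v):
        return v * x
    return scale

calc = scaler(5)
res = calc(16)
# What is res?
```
80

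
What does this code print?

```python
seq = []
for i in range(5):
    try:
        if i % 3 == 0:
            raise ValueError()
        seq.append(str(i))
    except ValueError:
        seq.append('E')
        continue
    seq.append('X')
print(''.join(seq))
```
E1X2XE4X

continue in except skips rest of loop body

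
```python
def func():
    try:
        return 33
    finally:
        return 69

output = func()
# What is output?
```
69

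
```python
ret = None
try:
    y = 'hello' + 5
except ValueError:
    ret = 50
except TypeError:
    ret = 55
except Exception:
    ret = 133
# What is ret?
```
55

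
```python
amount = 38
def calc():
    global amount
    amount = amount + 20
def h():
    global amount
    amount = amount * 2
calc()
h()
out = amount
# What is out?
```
116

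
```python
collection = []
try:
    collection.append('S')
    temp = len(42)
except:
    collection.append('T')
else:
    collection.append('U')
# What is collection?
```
['S', 'T']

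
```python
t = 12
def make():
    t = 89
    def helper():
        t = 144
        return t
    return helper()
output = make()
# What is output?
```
144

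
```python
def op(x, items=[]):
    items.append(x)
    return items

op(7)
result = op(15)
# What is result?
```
[7, 15]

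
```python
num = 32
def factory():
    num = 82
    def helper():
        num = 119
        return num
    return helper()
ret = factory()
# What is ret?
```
119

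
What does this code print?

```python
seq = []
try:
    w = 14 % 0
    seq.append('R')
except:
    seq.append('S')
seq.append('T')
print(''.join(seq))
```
ST

Exception raised in try, caught by bare except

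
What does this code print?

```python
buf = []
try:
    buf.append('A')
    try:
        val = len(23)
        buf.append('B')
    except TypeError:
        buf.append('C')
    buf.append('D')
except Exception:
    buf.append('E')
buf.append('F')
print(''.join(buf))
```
ACDF

Inner exception caught by inner handler, outer continues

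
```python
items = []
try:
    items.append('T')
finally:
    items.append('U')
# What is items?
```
['T', 'U']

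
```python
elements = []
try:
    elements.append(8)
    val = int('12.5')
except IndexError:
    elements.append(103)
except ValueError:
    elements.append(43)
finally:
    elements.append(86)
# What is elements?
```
[8, 43, 86]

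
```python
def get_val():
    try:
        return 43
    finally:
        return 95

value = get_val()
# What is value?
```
95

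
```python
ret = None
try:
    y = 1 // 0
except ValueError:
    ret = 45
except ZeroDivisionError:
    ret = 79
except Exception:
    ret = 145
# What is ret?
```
79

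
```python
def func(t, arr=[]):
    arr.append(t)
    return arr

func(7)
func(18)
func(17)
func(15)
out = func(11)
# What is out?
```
[7, 18, 17, 15, 11]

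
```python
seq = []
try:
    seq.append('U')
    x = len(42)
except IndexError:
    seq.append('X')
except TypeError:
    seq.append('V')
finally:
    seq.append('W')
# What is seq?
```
['U', 'V', 'W']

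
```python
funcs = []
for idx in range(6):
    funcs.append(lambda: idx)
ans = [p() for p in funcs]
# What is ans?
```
[5, 5, 5, 5, 5, 5]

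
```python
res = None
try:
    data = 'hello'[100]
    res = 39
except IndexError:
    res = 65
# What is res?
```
65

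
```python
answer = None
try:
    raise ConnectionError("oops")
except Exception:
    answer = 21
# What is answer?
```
21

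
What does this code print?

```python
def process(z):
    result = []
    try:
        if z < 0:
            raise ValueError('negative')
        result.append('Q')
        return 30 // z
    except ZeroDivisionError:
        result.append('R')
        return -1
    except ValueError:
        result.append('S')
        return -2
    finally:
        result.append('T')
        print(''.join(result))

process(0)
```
QRT

z=0 causes ZeroDivisionError, caught, finally prints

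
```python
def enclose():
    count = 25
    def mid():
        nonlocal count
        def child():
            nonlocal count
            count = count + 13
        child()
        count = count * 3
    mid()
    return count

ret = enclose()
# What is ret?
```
114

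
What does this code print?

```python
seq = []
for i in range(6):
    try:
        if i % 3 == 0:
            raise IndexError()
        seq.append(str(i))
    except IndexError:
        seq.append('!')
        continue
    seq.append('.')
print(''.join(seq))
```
!1.2.!4.5.

continue in except skips rest of loop body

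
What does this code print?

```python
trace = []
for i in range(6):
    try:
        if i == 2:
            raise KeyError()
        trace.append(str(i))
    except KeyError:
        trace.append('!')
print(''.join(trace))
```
01!345

Exception on i=2 caught, loop continues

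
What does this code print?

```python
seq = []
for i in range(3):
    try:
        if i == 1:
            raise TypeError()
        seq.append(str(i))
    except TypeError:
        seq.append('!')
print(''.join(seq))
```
0!2

Exception on i=1 caught, loop continues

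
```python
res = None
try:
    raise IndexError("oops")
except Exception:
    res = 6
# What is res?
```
6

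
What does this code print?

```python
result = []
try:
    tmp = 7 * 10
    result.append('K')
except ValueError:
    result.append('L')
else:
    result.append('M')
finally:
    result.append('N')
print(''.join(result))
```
KMN

else runs before finally when no exception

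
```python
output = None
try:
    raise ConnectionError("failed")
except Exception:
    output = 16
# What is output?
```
16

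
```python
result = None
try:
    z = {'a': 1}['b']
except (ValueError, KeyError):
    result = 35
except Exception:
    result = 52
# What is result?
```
35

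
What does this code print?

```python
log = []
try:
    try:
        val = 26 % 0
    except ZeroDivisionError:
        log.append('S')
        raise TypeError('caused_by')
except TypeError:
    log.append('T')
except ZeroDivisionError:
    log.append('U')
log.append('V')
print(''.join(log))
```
STV

TypeError raised and caught, original ZeroDivisionError not re-raised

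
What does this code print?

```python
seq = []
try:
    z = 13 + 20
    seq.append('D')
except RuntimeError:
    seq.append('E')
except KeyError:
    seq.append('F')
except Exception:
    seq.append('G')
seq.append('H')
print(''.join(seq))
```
DH

No exception, try block completes normally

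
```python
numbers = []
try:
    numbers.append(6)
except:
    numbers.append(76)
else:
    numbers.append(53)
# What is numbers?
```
[6, 53]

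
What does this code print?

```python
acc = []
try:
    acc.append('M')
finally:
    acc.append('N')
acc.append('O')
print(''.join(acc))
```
MNO

try/finally without except, no exception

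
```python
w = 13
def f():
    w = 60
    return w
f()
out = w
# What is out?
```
13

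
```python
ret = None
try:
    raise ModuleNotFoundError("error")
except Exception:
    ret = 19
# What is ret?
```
19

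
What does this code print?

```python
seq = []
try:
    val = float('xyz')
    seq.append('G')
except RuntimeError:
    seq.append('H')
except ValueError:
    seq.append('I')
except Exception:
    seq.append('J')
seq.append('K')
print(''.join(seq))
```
IK

ValueError matches before generic Exception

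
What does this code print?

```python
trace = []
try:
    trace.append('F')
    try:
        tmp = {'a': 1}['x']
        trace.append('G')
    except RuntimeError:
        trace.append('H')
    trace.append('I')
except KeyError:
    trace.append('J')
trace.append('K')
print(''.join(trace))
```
FJK

Inner handler doesn't match, propagates to outer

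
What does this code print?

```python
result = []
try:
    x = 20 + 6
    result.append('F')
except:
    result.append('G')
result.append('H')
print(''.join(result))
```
FH

No exception, try block completes normally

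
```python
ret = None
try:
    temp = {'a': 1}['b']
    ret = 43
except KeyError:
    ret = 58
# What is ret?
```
58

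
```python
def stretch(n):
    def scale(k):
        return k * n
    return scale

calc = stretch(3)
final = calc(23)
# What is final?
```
69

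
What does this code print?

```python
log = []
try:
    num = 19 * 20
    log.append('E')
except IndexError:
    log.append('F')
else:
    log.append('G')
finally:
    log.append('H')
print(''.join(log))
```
EGH

else runs before finally when no exception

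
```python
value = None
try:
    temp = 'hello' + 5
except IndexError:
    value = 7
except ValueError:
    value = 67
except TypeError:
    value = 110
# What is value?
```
110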